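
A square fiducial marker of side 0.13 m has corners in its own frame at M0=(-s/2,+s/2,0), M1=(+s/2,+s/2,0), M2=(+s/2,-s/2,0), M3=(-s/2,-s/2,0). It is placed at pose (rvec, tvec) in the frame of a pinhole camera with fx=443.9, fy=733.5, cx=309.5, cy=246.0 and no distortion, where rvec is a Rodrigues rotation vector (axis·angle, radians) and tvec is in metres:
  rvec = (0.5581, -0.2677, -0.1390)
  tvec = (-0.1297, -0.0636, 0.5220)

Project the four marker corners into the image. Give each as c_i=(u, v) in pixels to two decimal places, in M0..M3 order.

c0=(155.80, 251.59) c1=(259.88, 217.56) c2=(246.29, 53.61) c3=(125.99, 83.11)

Intrinsics K: fx=443.9, fy=733.5, cx=309.5, cy=246.0
Marker side s = 0.13 m; corners in marker frame (Z=0):
  M0 = (-0.0650, +0.0650, 0)
  M1 = (+0.0650, +0.0650, 0)
  M2 = (+0.0650, -0.0650, 0)
  M3 = (-0.0650, -0.0650, 0)
rvec = (0.5581, -0.2677, -0.1390), |rvec| = θ = 0.63440 rad = 36.348°
Rodrigues: sinθ=0.59269, 1−cosθ=0.19457; R = I + sinθ·[k]× + (1−cosθ)·[k]×²:
    [+0.95601 +0.05763 -0.28761]
    [-0.20209 +0.84007 -0.50342]
    [+0.21260 +0.53940 +0.81477]
t = (-0.1297, -0.0636, 0.5220) m
M0: Pc = R·M0+t = (-0.18809, +0.00414, +0.54324); u = 443.9·(-0.18809)/0.54324 + 309.5 = 155.8020, v = 733.5·(+0.00414)/0.54324 + 246.0 = 251.5911
M1: Pc = R·M1+t = (-0.06381, -0.02213, +0.57088); u = 443.9·(-0.06381)/0.57088 + 309.5 = 259.8808, v = 733.5·(-0.02213)/0.57088 + 246.0 = 217.5647
M2: Pc = R·M2+t = (-0.07131, -0.13134, +0.50076); u = 443.9·(-0.07131)/0.50076 + 309.5 = 246.2910, v = 733.5·(-0.13134)/0.50076 + 246.0 = 53.6146
M3: Pc = R·M3+t = (-0.19559, -0.10507, +0.47312); u = 443.9·(-0.19559)/0.47312 + 309.5 = 125.9926, v = 733.5·(-0.10507)/0.47312 + 246.0 = 83.1068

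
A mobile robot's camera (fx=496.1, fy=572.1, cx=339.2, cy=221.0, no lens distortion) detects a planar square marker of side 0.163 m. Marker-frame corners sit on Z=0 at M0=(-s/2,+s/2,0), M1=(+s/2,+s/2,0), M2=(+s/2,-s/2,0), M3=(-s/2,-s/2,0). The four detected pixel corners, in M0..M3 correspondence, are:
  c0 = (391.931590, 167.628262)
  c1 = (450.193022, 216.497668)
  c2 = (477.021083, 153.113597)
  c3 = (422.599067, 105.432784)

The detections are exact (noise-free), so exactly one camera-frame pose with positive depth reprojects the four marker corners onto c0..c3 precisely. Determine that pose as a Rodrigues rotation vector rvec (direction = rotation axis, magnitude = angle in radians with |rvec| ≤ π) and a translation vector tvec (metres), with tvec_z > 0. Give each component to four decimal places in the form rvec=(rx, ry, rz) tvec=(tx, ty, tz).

rvec=(-0.3361, -0.2787, 0.5632) tvec=(0.2187, -0.1191, 1.1188)

Intrinsics K: fx=496.1, fy=572.1, cx=339.2, cy=221.0
Marker side s = 0.163 m; corners in marker frame (Z=0):
  M0 = (-0.0815, +0.0815, 0)
  M1 = (+0.0815, +0.0815, 0)
  M2 = (+0.0815, -0.0815, 0)
  M3 = (-0.0815, -0.0815, 0)
Detected image corners:
  c0 = (391.931590, 167.628262) px
  c1 = (450.193022, 216.497668) px
  c2 = (477.021083, 153.113597) px
  c3 = (422.599067, 105.432784) px
Planar DLT: solve 8×8 A·h = b for H (H[2,2]=1):
  H  [+409.53074 -325.50734 +436.17634]
  H  [+319.75495 +330.17473 +160.08094]
  H  [+0.14745 -0.34283 +1.00000]
B = K⁻¹H; ‖b₁‖=0.893794, ‖b₂‖=0.893794; λ = 2/(‖b₁‖+‖b₂‖) = 1.118826, sign → tz>0 ⇒ λ=+1.118826
r₁ = λ·B[:,0] = (+0.81080,+0.56160,+0.16497); r₂ = λ·B[:,1] = (-0.47184,+0.79388,-0.38357)
r₃ = r₁×r₂ = (-0.34638,+0.23316,+0.90866); SVD([r₁ r₂ r₃]) → R = UVᵀ:
  R  [+0.81080 -0.47184 -0.34638]
  R  [+0.56160 +0.79388 +0.23316]
  R  [+0.16497 -0.38357 +0.90866]
t = (+0.21871, -0.11914, +1.11883) m
tr R = 2.513330; θ = arccos((tr R − 1)/2) = 0.712599 rad = 40.829°
axis k = ((R−Rᵀ)₃₂, (R−Rᵀ)₁₃, (R−Rᵀ)₂₁) / (2 sinθ) = (-0.471648, -0.391060, +0.790329)
rvec = θ·k = (-0.336096, -0.278669, +0.563188)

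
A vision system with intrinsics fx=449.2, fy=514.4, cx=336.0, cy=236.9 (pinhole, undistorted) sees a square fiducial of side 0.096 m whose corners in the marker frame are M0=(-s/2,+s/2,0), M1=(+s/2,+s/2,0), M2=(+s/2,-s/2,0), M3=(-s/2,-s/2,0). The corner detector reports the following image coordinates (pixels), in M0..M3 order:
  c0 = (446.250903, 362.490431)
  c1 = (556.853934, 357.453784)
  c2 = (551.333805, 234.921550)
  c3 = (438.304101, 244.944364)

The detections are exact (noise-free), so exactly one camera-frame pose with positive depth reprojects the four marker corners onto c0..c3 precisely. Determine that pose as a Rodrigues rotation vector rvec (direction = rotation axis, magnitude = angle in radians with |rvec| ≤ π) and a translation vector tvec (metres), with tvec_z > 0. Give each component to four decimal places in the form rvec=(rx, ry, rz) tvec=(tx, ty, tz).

rvec=(0.1094, 0.1640, -0.0913) tvec=(0.1443, 0.0499, 0.4023)

Intrinsics K: fx=449.2, fy=514.4, cx=336.0, cy=236.9
Marker side s = 0.096 m; corners in marker frame (Z=0):
  M0 = (-0.0480, +0.0480, 0)
  M1 = (+0.0480, +0.0480, 0)
  M2 = (+0.0480, -0.0480, 0)
  M3 = (-0.0480, -0.0480, 0)
Detected image corners:
  c0 = (446.250903, 362.490431) px
  c1 = (556.853934, 357.453784) px
  c2 = (551.333805, 234.921550) px
  c3 = (438.304101, 244.944364) px
Planar DLT: solve 8×8 A·h = b for H (H[2,2]=1):
  H  [+956.89267 +195.52390 +497.10740]
  H  [-203.18094 +1325.22801 +300.75149]
  H  [-0.41693 +0.25117 +1.00000]
B = K⁻¹H; ‖b₁‖=2.485714, ‖b₂‖=2.485714; λ = 2/(‖b₁‖+‖b₂‖) = 0.402299, sign → tz>0 ⇒ λ=+0.402299
r₁ = λ·B[:,0] = (+0.98245,-0.08166,-0.16773); r₂ = λ·B[:,1] = (+0.09953,+0.98989,+0.10105)
r₃ = r₁×r₂ = (+0.15778,-0.11597,+0.98064); SVD([r₁ r₂ r₃]) → R = UVᵀ:
  R  [+0.98245 +0.09953 +0.15778]
  R  [-0.08166 +0.98989 -0.11597]
  R  [-0.16773 +0.10105 +0.98064]
t = (+0.14429, +0.04994, +0.40230) m
tr R = 2.952977; θ = arccos((tr R − 1)/2) = 0.217276 rad = 12.449°
axis k = ((R−Rᵀ)₃₂, (R−Rᵀ)₁₃, (R−Rᵀ)₂₁) / (2 sinθ) = (+0.503347, +0.755009, -0.420242)
rvec = θ·k = (+0.109365, +0.164045, -0.091308)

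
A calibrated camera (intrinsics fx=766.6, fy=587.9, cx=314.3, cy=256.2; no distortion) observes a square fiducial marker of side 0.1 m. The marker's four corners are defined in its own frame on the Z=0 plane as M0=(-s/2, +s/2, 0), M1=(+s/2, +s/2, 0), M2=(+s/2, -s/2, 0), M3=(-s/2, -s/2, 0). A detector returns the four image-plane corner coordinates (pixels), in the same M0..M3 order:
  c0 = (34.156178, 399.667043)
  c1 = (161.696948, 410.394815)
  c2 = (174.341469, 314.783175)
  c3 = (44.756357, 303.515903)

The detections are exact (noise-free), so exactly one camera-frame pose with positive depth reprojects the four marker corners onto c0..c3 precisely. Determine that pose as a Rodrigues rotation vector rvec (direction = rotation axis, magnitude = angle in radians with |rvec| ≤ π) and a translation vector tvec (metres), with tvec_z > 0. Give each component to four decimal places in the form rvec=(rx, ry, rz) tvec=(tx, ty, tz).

rvec=(0.0981, -0.0168, 0.1166) tvec=(-0.1636, 0.1027, 0.5959)

Intrinsics K: fx=766.6, fy=587.9, cx=314.3, cy=256.2
Marker side s = 0.1 m; corners in marker frame (Z=0):
  M0 = (-0.0500, +0.0500, 0)
  M1 = (+0.0500, +0.0500, 0)
  M2 = (+0.0500, -0.0500, 0)
  M3 = (-0.0500, -0.0500, 0)
Detected image corners:
  c0 = (34.156178, 399.667043) px
  c1 = (161.696948, 410.394815) px
  c2 = (174.341469, 314.783175) px
  c3 = (44.756357, 303.515903) px
Planar DLT: solve 8×8 A·h = b for H (H[2,2]=1):
  H  [+1289.45091 -99.39392 +103.81152]
  H  [+123.39358 +1016.80651 +357.48990]
  H  [+0.03764 +0.16242 +1.00000]
B = K⁻¹H; ‖b₁‖=1.678223, ‖b₂‖=1.678223; λ = 2/(‖b₁‖+‖b₂‖) = 0.595868, sign → tz>0 ⇒ λ=+0.595868
r₁ = λ·B[:,0] = (+0.99308,+0.11529,+0.02243); r₂ = λ·B[:,1] = (-0.11694,+0.98841,+0.09678)
r₃ = r₁×r₂ = (-0.01101,-0.09873,+0.99505); SVD([r₁ r₂ r₃]) → R = UVᵀ:
  R  [+0.99308 -0.11694 -0.01101]
  R  [+0.11529 +0.98841 -0.09873]
  R  [+0.02243 +0.09678 +0.99505]
t = (-0.16361, +0.10266, +0.59587) m
tr R = 2.976544; θ = arccos((tr R − 1)/2) = 0.153303 rad = 8.784°
axis k = ((R−Rᵀ)₃₂, (R−Rᵀ)₁₃, (R−Rᵀ)₂₁) / (2 sinθ) = (+0.640169, -0.109484, +0.760393)
rvec = θ·k = (+0.098140, -0.016784, +0.116570)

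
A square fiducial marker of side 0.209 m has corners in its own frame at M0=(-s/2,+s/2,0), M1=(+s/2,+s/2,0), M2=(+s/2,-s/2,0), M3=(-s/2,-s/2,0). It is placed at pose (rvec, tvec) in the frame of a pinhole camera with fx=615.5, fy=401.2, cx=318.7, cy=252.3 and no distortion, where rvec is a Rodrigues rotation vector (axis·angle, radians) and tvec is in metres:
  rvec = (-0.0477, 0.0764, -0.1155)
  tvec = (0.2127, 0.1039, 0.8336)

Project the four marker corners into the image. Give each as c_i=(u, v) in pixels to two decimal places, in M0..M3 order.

c0=(407.83, 357.80) c1=(564.78, 347.83) c2=(544.04, 246.51) c3=(389.48, 258.19)

Intrinsics K: fx=615.5, fy=401.2, cx=318.7, cy=252.3
Marker side s = 0.209 m; corners in marker frame (Z=0):
  M0 = (-0.1045, +0.1045, 0)
  M1 = (+0.1045, +0.1045, 0)
  M2 = (+0.1045, -0.1045, 0)
  M3 = (-0.1045, -0.1045, 0)
rvec = (-0.0477, 0.0764, -0.1155), |rvec| = θ = 0.14647 rad = 8.392°
Rodrigues: sinθ=0.14594, 1−cosθ=0.01071; R = I + sinθ·[k]× + (1−cosθ)·[k]×²:
    [+0.99043 +0.11327 +0.07888]
    [-0.11691 +0.99221 +0.04313]
    [-0.07338 -0.05193 +0.99595]
t = (0.2127, 0.1039, 0.8336) m
M0: Pc = R·M0+t = (+0.12104, +0.21980, +0.83584); u = 615.5·(+0.12104)/0.83584 + 318.7 = 407.8296, v = 401.2·(+0.21980)/0.83584 + 252.3 = 357.8041
M1: Pc = R·M1+t = (+0.32804, +0.19537, +0.82050); u = 615.5·(+0.32804)/0.82050 + 318.7 = 564.7757, v = 401.2·(+0.19537)/0.82050 + 252.3 = 347.8289
M2: Pc = R·M2+t = (+0.30436, -0.01200, +0.83136); u = 615.5·(+0.30436)/0.83136 + 318.7 = 544.0365, v = 401.2·(-0.01200)/0.83136 + 252.3 = 246.5079
M3: Pc = R·M3+t = (+0.09736, +0.01243, +0.84670); u = 615.5·(+0.09736)/0.84670 + 318.7 = 389.4779, v = 401.2·(+0.01243)/0.84670 + 252.3 = 258.1904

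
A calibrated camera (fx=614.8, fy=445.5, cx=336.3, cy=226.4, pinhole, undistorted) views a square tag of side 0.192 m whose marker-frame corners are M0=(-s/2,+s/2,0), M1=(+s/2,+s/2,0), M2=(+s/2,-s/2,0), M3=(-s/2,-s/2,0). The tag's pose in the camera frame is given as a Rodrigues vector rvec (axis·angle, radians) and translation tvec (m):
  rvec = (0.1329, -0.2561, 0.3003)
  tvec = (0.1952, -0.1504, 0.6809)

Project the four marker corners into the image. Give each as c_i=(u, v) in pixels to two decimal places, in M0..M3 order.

c0=(407.57, 168.76) c1=(554.76, 205.78) c2=(612.42, 89.22) c3=(465.83, 41.90)

Intrinsics K: fx=614.8, fy=445.5, cx=336.3, cy=226.4
Marker side s = 0.192 m; corners in marker frame (Z=0):
  M0 = (-0.0960, +0.0960, 0)
  M1 = (+0.0960, +0.0960, 0)
  M2 = (+0.0960, -0.0960, 0)
  M3 = (-0.0960, -0.0960, 0)
rvec = (0.1329, -0.2561, 0.3003), |rvec| = θ = 0.41645 rad = 23.861°
Rodrigues: sinθ=0.40452, 1−cosθ=0.08547; R = I + sinθ·[k]× + (1−cosθ)·[k]×²:
    [+0.92324 -0.30847 -0.22909]
    [+0.27492 +0.94685 -0.16699]
    [+0.26843 +0.09119 +0.95897]
t = (0.1952, -0.1504, 0.6809) m
M0: Pc = R·M0+t = (+0.07696, -0.08589, +0.66389); u = 614.8·(+0.07696)/0.66389 + 336.3 = 407.5666, v = 445.5·(-0.08589)/0.66389 + 226.4 = 168.7605
M1: Pc = R·M1+t = (+0.25422, -0.03311, +0.71542); u = 614.8·(+0.25422)/0.71542 + 336.3 = 554.7622, v = 445.5·(-0.03311)/0.71542 + 226.4 = 205.7824
M2: Pc = R·M2+t = (+0.31344, -0.21491, +0.69791); u = 614.8·(+0.31344)/0.69791 + 336.3 = 612.4154, v = 445.5·(-0.21491)/0.69791 + 226.4 = 89.2194
M3: Pc = R·M3+t = (+0.13618, -0.26769, +0.64638); u = 614.8·(+0.13618)/0.64638 + 336.3 = 465.8296, v = 445.5·(-0.26769)/0.64638 + 226.4 = 41.9006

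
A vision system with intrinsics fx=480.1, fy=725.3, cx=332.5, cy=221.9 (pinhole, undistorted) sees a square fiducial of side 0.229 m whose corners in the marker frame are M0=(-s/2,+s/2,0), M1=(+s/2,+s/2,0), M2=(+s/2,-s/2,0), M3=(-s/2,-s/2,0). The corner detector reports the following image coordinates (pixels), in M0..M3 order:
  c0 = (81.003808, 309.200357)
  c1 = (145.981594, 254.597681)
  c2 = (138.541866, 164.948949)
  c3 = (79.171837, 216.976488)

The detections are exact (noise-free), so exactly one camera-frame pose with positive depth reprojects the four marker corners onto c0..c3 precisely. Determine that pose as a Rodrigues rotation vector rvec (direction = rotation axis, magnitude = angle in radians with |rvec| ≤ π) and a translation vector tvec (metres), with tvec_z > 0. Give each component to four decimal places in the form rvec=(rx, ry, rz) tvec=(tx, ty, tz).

rvec=(-0.5438, 0.2833, -0.4266) tvec=(-0.6607, 0.0253, 1.4301)

Intrinsics K: fx=480.1, fy=725.3, cx=332.5, cy=221.9
Marker side s = 0.229 m; corners in marker frame (Z=0):
  M0 = (-0.1145, +0.1145, 0)
  M1 = (+0.1145, +0.1145, 0)
  M2 = (+0.1145, -0.1145, 0)
  M3 = (-0.1145, -0.1145, 0)
Detected image corners:
  c0 = (81.003808, 309.200357) px
  c1 = (145.981594, 254.597681) px
  c2 = (138.541866, 164.948949) px
  c3 = (79.171837, 216.976488) px
Planar DLT: solve 8×8 A·h = b for H (H[2,2]=1):
  H  [+259.53532 -22.83597 +110.70649]
  H  [-256.86558 +305.85812 +234.73394]
  H  [-0.10277 -0.38620 +1.00000]
B = K⁻¹H; ‖b₁‖=0.699250, ‖b₂‖=0.699250; λ = 2/(‖b₁‖+‖b₂‖) = 1.430103, sign → tz>0 ⇒ λ=+1.430103
r₁ = λ·B[:,0] = (+0.87488,-0.46151,-0.14697); r₂ = λ·B[:,1] = (+0.31449,+0.77205,-0.55231)
r₃ = r₁×r₂ = (+0.36836,+0.43698,+0.82058); SVD([r₁ r₂ r₃]) → R = UVᵀ:
  R  [+0.87488 +0.31448 +0.36836]
  R  [-0.46151 +0.77205 +0.43698]
  R  [-0.14697 -0.55231 +0.82058]
t = (-0.66067, +0.02531, +1.43010) m
tr R = 2.467508; θ = arccos((tr R − 1)/2) = 0.746965 rad = 42.798°
axis k = ((R−Rᵀ)₃₂, (R−Rᵀ)₁₃, (R−Rᵀ)₂₁) / (2 sinθ) = (-0.728044, +0.379242, -0.571075)
rvec = θ·k = (-0.543824, +0.283281, -0.426573)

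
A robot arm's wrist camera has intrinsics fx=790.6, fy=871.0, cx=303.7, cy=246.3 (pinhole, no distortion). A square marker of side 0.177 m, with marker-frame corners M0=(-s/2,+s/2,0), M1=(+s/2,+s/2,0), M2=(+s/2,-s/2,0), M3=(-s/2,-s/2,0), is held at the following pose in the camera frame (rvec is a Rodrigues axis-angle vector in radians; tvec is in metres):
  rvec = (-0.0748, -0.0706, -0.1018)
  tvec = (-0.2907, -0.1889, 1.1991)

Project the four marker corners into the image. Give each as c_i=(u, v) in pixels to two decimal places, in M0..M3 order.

Intrinsics K: fx=790.6, fy=871.0, cx=303.7, cy=246.3
Marker side s = 0.177 m; corners in marker frame (Z=0):
  M0 = (-0.0885, +0.0885, 0)
  M1 = (+0.0885, +0.0885, 0)
  M2 = (+0.0885, -0.0885, 0)
  M3 = (-0.0885, -0.0885, 0)
rvec = (-0.0748, -0.0706, -0.1018), |rvec| = θ = 0.14472 rad = 8.292°
Rodrigues: sinθ=0.14421, 1−cosθ=0.01045; R = I + sinθ·[k]× + (1−cosθ)·[k]×²:
    [+0.99234 +0.10408 -0.06655]
    [-0.09881 +0.99203 +0.07813]
    [+0.07415 -0.07095 +0.99472]
t = (-0.2907, -0.1889, 1.1991) m
M0: Pc = R·M0+t = (-0.36931, -0.09236, +1.18626); u = 790.6·(-0.36931)/1.18626 + 303.7 = 57.5671, v = 871.0·(-0.09236)/1.18626 + 246.3 = 178.4852
M1: Pc = R·M1+t = (-0.19367, -0.10985, +1.19938); u = 790.6·(-0.19367)/1.19938 + 303.7 = 176.0403, v = 871.0·(-0.10985)/1.19938 + 246.3 = 166.5266
M2: Pc = R·M2+t = (-0.21209, -0.28544, +1.21194); u = 790.6·(-0.21209)/1.21194 + 303.7 = 165.3455, v = 871.0·(-0.28544)/1.21194 + 246.3 = 41.1598
M3: Pc = R·M3+t = (-0.38773, -0.26795, +1.19882); u = 790.6·(-0.38773)/1.19882 + 303.7 = 47.9963, v = 871.0·(-0.26795)/1.19882 + 246.3 = 51.6206

c0=(57.57, 178.49) c1=(176.04, 166.53) c2=(165.35, 41.16) c3=(48.00, 51.62)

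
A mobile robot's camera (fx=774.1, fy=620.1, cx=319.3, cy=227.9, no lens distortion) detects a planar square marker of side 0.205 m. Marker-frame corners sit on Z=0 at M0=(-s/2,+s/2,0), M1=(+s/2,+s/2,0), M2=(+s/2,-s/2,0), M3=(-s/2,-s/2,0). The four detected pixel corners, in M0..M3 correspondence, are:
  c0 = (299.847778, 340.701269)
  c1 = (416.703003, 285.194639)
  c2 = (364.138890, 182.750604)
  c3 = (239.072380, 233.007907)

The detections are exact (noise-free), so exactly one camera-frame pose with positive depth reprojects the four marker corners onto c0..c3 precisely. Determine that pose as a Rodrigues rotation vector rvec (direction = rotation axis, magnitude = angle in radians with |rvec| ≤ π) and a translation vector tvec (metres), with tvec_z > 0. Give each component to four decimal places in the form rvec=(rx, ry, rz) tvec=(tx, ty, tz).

Intrinsics K: fx=774.1, fy=620.1, cx=319.3, cy=227.9
Marker side s = 0.205 m; corners in marker frame (Z=0):
  M0 = (-0.1025, +0.1025, 0)
  M1 = (+0.1025, +0.1025, 0)
  M2 = (+0.1025, -0.1025, 0)
  M3 = (-0.1025, -0.1025, 0)
Detected image corners:
  c0 = (299.847778, 340.701269) px
  c1 = (416.703003, 285.194639) px
  c2 = (364.138890, 182.750604) px
  c3 = (239.072380, 233.007907) px
Planar DLT: solve 8×8 A·h = b for H (H[2,2]=1):
  H  [+699.25756 +333.68202 +332.50902]
  H  [-171.71440 +557.81386 +260.45899]
  H  [+0.33207 +0.17556 +1.00000]
B = K⁻¹H; ‖b₁‖=0.925593, ‖b₂‖=0.925593; λ = 2/(‖b₁‖+‖b₂‖) = 1.080388, sign → tz>0 ⇒ λ=+1.080388
r₁ = λ·B[:,0] = (+0.82795,-0.43103,+0.35877); r₂ = λ·B[:,1] = (+0.38747,+0.90216,+0.18968)
r₃ = r₁×r₂ = (-0.40542,-0.01803,+0.91395); SVD([r₁ r₂ r₃]) → R = UVᵀ:
  R  [+0.82795 +0.38747 -0.40542]
  R  [-0.43103 +0.90216 -0.01803]
  R  [+0.35877 +0.18968 +0.91395]
t = (+0.01844, +0.05673, +1.08039) m
tr R = 2.644056; θ = arccos((tr R − 1)/2) = 0.605833 rad = 34.712°
axis k = ((R−Rᵀ)₃₂, (R−Rᵀ)₁₃, (R−Rᵀ)₂₁) / (2 sinθ) = (+0.182377, -0.670996, -0.718681)
rvec = θ·k = (+0.110490, -0.406511, -0.435401)

rvec=(0.1105, -0.4065, -0.4354) tvec=(0.0184, 0.0567, 1.0804)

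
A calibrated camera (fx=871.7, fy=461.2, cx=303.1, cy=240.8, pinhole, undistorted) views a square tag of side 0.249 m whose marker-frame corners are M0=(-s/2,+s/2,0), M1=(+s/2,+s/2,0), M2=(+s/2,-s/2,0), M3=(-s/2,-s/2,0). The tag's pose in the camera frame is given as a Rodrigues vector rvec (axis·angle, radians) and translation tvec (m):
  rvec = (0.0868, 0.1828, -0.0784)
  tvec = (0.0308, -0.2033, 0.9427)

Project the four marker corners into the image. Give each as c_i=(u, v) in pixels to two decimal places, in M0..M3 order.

c0=(231.10, 207.26) c1=(456.44, 196.96) c2=(439.31, 70.66) c3=(210.16, 87.25)

Intrinsics K: fx=871.7, fy=461.2, cx=303.1, cy=240.8
Marker side s = 0.249 m; corners in marker frame (Z=0):
  M0 = (-0.1245, +0.1245, 0)
  M1 = (+0.1245, +0.1245, 0)
  M2 = (+0.1245, -0.1245, 0)
  M3 = (-0.1245, -0.1245, 0)
rvec = (0.0868, 0.1828, -0.0784), |rvec| = θ = 0.21702 rad = 12.434°
Rodrigues: sinθ=0.21532, 1−cosθ=0.02346; R = I + sinθ·[k]× + (1−cosθ)·[k]×²:
    [+0.98030 +0.08569 +0.17798]
    [-0.06988 +0.99319 -0.09326]
    [-0.18476 +0.07898 +0.97961]
t = (0.0308, -0.2033, 0.9427) m
M0: Pc = R·M0+t = (-0.08058, -0.07095, +0.97554); u = 871.7·(-0.08058)/0.97554 + 303.1 = 231.0981, v = 461.2·(-0.07095)/0.97554 + 240.8 = 207.2583
M1: Pc = R·M1+t = (+0.16352, -0.08835, +0.92953); u = 871.7·(+0.16352)/0.92953 + 303.1 = 456.4420, v = 461.2·(-0.08835)/0.92953 + 240.8 = 196.9645
M2: Pc = R·M2+t = (+0.14218, -0.33565, +0.90986); u = 871.7·(+0.14218)/0.90986 + 303.1 = 439.3150, v = 461.2·(-0.33565)/0.90986 + 240.8 = 70.6617
M3: Pc = R·M3+t = (-0.10192, -0.31825, +0.95587); u = 871.7·(-0.10192)/0.95587 + 303.1 = 210.1590, v = 461.2·(-0.31825)/0.95587 + 240.8 = 87.2461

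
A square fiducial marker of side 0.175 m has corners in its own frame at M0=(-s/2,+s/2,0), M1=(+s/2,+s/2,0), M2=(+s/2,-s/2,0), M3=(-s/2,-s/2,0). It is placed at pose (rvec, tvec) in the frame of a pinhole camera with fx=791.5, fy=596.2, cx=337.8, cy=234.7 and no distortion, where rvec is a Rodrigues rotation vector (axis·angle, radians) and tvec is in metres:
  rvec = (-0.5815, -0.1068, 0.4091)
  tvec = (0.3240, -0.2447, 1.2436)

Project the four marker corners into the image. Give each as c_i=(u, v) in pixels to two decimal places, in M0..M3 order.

c0=(479.22, 128.19) c1=(585.66, 163.29) c2=(604.08, 107.38) c3=(505.58, 75.02)

Intrinsics K: fx=791.5, fy=596.2, cx=337.8, cy=234.7
Marker side s = 0.175 m; corners in marker frame (Z=0):
  M0 = (-0.0875, +0.0875, 0)
  M1 = (+0.0875, +0.0875, 0)
  M2 = (+0.0875, -0.0875, 0)
  M3 = (-0.0875, -0.0875, 0)
rvec = (-0.5815, -0.1068, 0.4091), |rvec| = θ = 0.71897 rad = 41.194°
Rodrigues: sinθ=0.65861, 1−cosθ=0.24751; R = I + sinθ·[k]× + (1−cosθ)·[k]×²:
    [+0.91440 -0.34502 -0.21174]
    [+0.40449 +0.75795 +0.51176]
    [-0.01608 -0.55360 +0.83263]
t = (0.3240, -0.2447, 1.2436) m
M0: Pc = R·M0+t = (+0.21380, -0.21377, +1.19657); u = 791.5·(+0.21380)/1.19657 + 337.8 = 479.2242, v = 596.2·(-0.21377)/1.19657 + 234.7 = 128.1859
M1: Pc = R·M1+t = (+0.37382, -0.14299, +1.19375); u = 791.5·(+0.37382)/1.19375 + 337.8 = 585.6563, v = 596.2·(-0.14299)/1.19375 + 234.7 = 163.2879
M2: Pc = R·M2+t = (+0.43420, -0.27563, +1.29063); u = 791.5·(+0.43420)/1.29063 + 337.8 = 604.0789, v = 596.2·(-0.27563)/1.29063 + 234.7 = 107.3756
M3: Pc = R·M3+t = (+0.27418, -0.34641, +1.29345); u = 791.5·(+0.27418)/1.29345 + 337.8 = 505.5786, v = 596.2·(-0.34641)/1.29345 + 234.7 = 75.0245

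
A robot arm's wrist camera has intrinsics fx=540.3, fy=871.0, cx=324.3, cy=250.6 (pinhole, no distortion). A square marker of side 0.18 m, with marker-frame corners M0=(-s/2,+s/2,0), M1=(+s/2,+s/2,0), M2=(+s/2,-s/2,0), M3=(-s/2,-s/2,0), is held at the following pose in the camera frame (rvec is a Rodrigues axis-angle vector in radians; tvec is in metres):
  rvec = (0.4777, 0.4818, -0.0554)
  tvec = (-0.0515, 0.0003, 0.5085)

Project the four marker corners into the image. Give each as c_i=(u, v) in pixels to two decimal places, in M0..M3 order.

c0=(217.09, 361.54) c1=(370.11, 398.06) c2=(341.62, 99.56) c3=(170.09, 105.69)

Intrinsics K: fx=540.3, fy=871.0, cx=324.3, cy=250.6
Marker side s = 0.18 m; corners in marker frame (Z=0):
  M0 = (-0.0900, +0.0900, 0)
  M1 = (+0.0900, +0.0900, 0)
  M2 = (+0.0900, -0.0900, 0)
  M3 = (-0.0900, -0.0900, 0)
rvec = (0.4777, 0.4818, -0.0554), |rvec| = θ = 0.68073 rad = 39.003°
Rodrigues: sinθ=0.62936, 1−cosθ=0.22289; R = I + sinθ·[k]× + (1−cosθ)·[k]×²:
    [+0.88687 +0.16192 +0.43271]
    [+0.05948 +0.88876 -0.45449]
    [-0.45817 +0.42881 +0.77859]
t = (-0.0515, 0.0003, 0.5085) m
M0: Pc = R·M0+t = (-0.11675, +0.07494, +0.58833); u = 540.3·(-0.11675)/0.58833 + 324.3 = 217.0851, v = 871.0·(+0.07494)/0.58833 + 250.6 = 361.5391
M1: Pc = R·M1+t = (+0.04289, +0.08564, +0.50586); u = 540.3·(+0.04289)/0.50586 + 324.3 = 370.1117, v = 871.0·(+0.08564)/0.50586 + 250.6 = 398.0611
M2: Pc = R·M2+t = (+0.01375, -0.07434, +0.42867); u = 540.3·(+0.01375)/0.42867 + 324.3 = 341.6249, v = 871.0·(-0.07434)/0.42867 + 250.6 = 99.5612
M3: Pc = R·M3+t = (-0.14589, -0.08504, +0.51114); u = 540.3·(-0.14589)/0.51114 + 324.3 = 170.0864, v = 871.0·(-0.08504)/0.51114 + 250.6 = 105.6859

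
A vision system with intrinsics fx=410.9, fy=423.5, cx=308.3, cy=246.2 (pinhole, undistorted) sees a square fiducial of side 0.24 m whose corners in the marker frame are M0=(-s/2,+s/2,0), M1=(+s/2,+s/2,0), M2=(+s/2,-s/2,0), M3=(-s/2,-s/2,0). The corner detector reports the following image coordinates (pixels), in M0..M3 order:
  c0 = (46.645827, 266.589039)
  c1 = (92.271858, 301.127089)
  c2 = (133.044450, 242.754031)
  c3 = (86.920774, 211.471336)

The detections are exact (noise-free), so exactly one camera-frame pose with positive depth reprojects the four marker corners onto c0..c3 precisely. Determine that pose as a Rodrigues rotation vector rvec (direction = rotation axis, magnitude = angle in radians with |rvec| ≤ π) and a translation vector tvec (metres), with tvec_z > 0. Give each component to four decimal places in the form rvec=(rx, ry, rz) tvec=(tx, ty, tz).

Intrinsics K: fx=410.9, fy=423.5, cx=308.3, cy=246.2
Marker side s = 0.24 m; corners in marker frame (Z=0):
  M0 = (-0.1200, +0.1200, 0)
  M1 = (+0.1200, +0.1200, 0)
  M2 = (+0.1200, -0.1200, 0)
  M3 = (-0.1200, -0.1200, 0)
Detected image corners:
  c0 = (46.645827, 266.589039) px
  c1 = (92.271858, 301.127089) px
  c2 = (133.044450, 242.754031) px
  c3 = (86.920774, 211.471336) px
Planar DLT: solve 8×8 A·h = b for H (H[2,2]=1):
  H  [+175.42267 -178.67254 +89.50477]
  H  [+92.22742 +208.26119 +254.76543]
  H  [-0.17539 -0.10973 +1.00000]
B = K⁻¹H; ‖b₁‖=0.667037, ‖b₂‖=0.667037; λ = 2/(‖b₁‖+‖b₂‖) = 1.499168, sign → tz>0 ⇒ λ=+1.499168
r₁ = λ·B[:,0] = (+0.83731,+0.47934,-0.26294); r₂ = λ·B[:,1] = (-0.52846,+0.83287,-0.16451)
r₃ = r₁×r₂ = (+0.14014,+0.27670,+0.95068); SVD([r₁ r₂ r₃]) → R = UVᵀ:
  R  [+0.83731 -0.52846 +0.14014]
  R  [+0.47934 +0.83287 +0.27670]
  R  [-0.26294 -0.16451 +0.95068]
t = (-0.79827, +0.03032, +1.49917) m
tr R = 2.620868; θ = arccos((tr R − 1)/2) = 0.625904 rad = 35.862°
axis k = ((R−Rᵀ)₃₂, (R−Rᵀ)₁₃, (R−Rᵀ)₂₁) / (2 sinθ) = (-0.376564, +0.344025, +0.860143)
rvec = θ·k = (-0.235693, +0.215327, +0.538367)

rvec=(-0.2357, 0.2153, 0.5384) tvec=(-0.7983, 0.0303, 1.4992)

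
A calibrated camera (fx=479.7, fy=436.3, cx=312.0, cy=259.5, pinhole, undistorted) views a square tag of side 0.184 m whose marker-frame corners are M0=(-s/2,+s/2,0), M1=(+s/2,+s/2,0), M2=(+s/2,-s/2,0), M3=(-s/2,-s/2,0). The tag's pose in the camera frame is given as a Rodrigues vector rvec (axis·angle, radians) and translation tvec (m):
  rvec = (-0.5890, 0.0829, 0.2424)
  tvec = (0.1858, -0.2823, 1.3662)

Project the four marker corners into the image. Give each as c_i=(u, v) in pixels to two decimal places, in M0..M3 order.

c0=(338.60, 185.05) c1=(404.74, 195.99) c2=(413.88, 154.46) c3=(352.17, 145.06)

Intrinsics K: fx=479.7, fy=436.3, cx=312.0, cy=259.5
Marker side s = 0.184 m; corners in marker frame (Z=0):
  M0 = (-0.0920, +0.0920, 0)
  M1 = (+0.0920, +0.0920, 0)
  M2 = (+0.0920, -0.0920, 0)
  M3 = (-0.0920, -0.0920, 0)
rvec = (-0.5890, 0.0829, 0.2424), |rvec| = θ = 0.64230 rad = 36.801°
Rodrigues: sinθ=0.59904, 1−cosθ=0.19928; R = I + sinθ·[k]× + (1−cosθ)·[k]×²:
    [+0.96830 -0.24966 +0.00835]
    [+0.20249 +0.80404 +0.55904]
    [-0.14628 -0.53962 +0.82910]
t = (0.1858, -0.2823, 1.3662) m
M0: Pc = R·M0+t = (+0.07375, -0.22696, +1.33001); u = 479.7·(+0.07375)/1.33001 + 312.0 = 338.5989, v = 436.3·(-0.22696)/1.33001 + 259.5 = 185.0485
M1: Pc = R·M1+t = (+0.25191, -0.18970, +1.30310); u = 479.7·(+0.25191)/1.30310 + 312.0 = 404.7356, v = 436.3·(-0.18970)/1.30310 + 259.5 = 195.9852
M2: Pc = R·M2+t = (+0.29785, -0.33764, +1.40239); u = 479.7·(+0.29785)/1.40239 + 312.0 = 413.8832, v = 436.3·(-0.33764)/1.40239 + 259.5 = 154.4552
M3: Pc = R·M3+t = (+0.11969, -0.37490, +1.42930); u = 479.7·(+0.11969)/1.42930 + 312.0 = 352.1685, v = 436.3·(-0.37490)/1.42930 + 259.5 = 145.0603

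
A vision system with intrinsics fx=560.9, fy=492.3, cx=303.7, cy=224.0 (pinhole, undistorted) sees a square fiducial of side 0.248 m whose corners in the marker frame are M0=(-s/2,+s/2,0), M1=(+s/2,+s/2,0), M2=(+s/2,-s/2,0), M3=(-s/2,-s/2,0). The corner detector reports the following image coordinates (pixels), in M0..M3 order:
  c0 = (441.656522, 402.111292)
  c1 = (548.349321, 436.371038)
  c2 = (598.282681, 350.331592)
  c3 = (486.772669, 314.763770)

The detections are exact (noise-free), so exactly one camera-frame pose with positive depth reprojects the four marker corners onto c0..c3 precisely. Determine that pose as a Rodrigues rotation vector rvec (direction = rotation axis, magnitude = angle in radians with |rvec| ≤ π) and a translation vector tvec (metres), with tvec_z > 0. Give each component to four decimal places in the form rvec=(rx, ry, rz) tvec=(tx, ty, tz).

rvec=(0.2071, 0.0477, 0.3454) tvec=(0.4606, 0.3739, 1.2046)

Intrinsics K: fx=560.9, fy=492.3, cx=303.7, cy=224.0
Marker side s = 0.248 m; corners in marker frame (Z=0):
  M0 = (-0.1240, +0.1240, 0)
  M1 = (+0.1240, +0.1240, 0)
  M2 = (+0.1240, -0.1240, 0)
  M3 = (-0.1240, -0.1240, 0)
Detected image corners:
  c0 = (441.656522, 402.111292) px
  c1 = (548.349321, 436.371038) px
  c2 = (598.282681, 350.331592) px
  c3 = (486.772669, 314.763770) px
Planar DLT: solve 8×8 A·h = b for H (H[2,2]=1):
  H  [+434.92246 -101.34861 +518.19006]
  H  [+137.25150 +414.98435 +376.80975]
  H  [-0.00924 +0.17401 +1.00000]
B = K⁻¹H; ‖b₁‖=0.830183, ‖b₂‖=0.830183; λ = 2/(‖b₁‖+‖b₂‖) = 1.204553, sign → tz>0 ⇒ λ=+1.204553
r₁ = λ·B[:,0] = (+0.94004,+0.34089,-0.01113); r₂ = λ·B[:,1] = (-0.33114,+0.92000,+0.20961)
r₃ = r₁×r₂ = (+0.08169,-0.19335,+0.97772); SVD([r₁ r₂ r₃]) → R = UVᵀ:
  R  [+0.94004 -0.33114 +0.08169]
  R  [+0.34089 +0.92000 -0.19335]
  R  [-0.01113 +0.20961 +0.97772]
t = (+0.46063, +0.37389, +1.20455) m
tr R = 2.837764; θ = arccos((tr R − 1)/2) = 0.405559 rad = 23.237°
axis k = ((R−Rᵀ)₃₂, (R−Rᵀ)₁₃, (R−Rᵀ)₂₁) / (2 sinθ) = (+0.510686, +0.117635, +0.851682)
rvec = θ·k = (+0.207113, +0.047708, +0.345407)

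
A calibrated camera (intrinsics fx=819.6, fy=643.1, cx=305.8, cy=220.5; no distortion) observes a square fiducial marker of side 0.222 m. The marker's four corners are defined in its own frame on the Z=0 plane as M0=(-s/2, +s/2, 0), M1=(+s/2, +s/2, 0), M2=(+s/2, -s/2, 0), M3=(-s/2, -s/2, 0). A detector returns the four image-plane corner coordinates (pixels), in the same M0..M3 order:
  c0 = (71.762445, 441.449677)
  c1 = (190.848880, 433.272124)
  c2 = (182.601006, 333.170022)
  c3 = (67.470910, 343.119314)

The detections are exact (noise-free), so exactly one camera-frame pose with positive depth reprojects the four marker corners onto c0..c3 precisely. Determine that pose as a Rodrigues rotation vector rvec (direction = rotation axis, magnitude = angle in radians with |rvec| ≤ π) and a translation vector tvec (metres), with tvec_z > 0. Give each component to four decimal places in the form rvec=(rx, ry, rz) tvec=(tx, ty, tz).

Intrinsics K: fx=819.6, fy=643.1, cx=305.8, cy=220.5
Marker side s = 0.222 m; corners in marker frame (Z=0):
  M0 = (-0.1110, +0.1110, 0)
  M1 = (+0.1110, +0.1110, 0)
  M2 = (+0.1110, -0.1110, 0)
  M3 = (-0.1110, -0.1110, 0)
Detected image corners:
  c0 = (71.762445, 441.449677) px
  c1 = (190.848880, 433.272124) px
  c2 = (182.601006, 333.170022) px
  c3 = (67.470910, 343.119314) px
Planar DLT: solve 8×8 A·h = b for H (H[2,2]=1):
  H  [+515.33637 +9.28844 +127.50943]
  H  [-77.29399 +389.81970 +386.98971]
  H  [-0.09388 -0.14715 +1.00000]
B = K⁻¹H; ‖b₁‖=0.676151, ‖b₂‖=0.676151; λ = 2/(‖b₁‖+‖b₂‖) = 1.478961, sign → tz>0 ⇒ λ=+1.478961
r₁ = λ·B[:,0] = (+0.98172,-0.13015,-0.13885); r₂ = λ·B[:,1] = (+0.09796,+0.97110,-0.21763)
r₃ = r₁×r₂ = (+0.16316,+0.20005,+0.96610); SVD([r₁ r₂ r₃]) → R = UVᵀ:
  R  [+0.98172 +0.09796 +0.16316]
  R  [-0.13015 +0.97110 +0.20005]
  R  [-0.13885 -0.21763 +0.96610]
t = (-0.32172, +0.38288, +1.47896) m
tr R = 2.918931; θ = arccos((tr R − 1)/2) = 0.285696 rad = 16.369°
axis k = ((R−Rᵀ)₃₂, (R−Rᵀ)₁₃, (R−Rᵀ)₂₁) / (2 sinθ) = (-0.741036, +0.535801, -0.404702)
rvec = θ·k = (-0.211711, +0.153076, -0.115622)

rvec=(-0.2117, 0.1531, -0.1156) tvec=(-0.3217, 0.3829, 1.4790)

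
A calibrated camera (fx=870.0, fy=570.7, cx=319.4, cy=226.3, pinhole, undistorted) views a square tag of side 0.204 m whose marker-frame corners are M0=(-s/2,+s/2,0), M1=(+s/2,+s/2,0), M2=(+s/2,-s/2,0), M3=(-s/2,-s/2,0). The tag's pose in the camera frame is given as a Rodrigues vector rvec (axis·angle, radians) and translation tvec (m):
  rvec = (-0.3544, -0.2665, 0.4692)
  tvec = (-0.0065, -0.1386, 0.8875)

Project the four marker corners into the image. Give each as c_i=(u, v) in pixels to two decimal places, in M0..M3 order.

Intrinsics K: fx=870.0, fy=570.7, cx=319.4, cy=226.3
Marker side s = 0.204 m; corners in marker frame (Z=0):
  M0 = (-0.1020, +0.1020, 0)
  M1 = (+0.1020, +0.1020, 0)
  M2 = (+0.1020, -0.1020, 0)
  M3 = (-0.1020, -0.1020, 0)
rvec = (-0.3544, -0.2665, 0.4692), |rvec| = θ = 0.64558 rad = 36.989°
Rodrigues: sinθ=0.60166, 1−cosθ=0.20125; R = I + sinθ·[k]× + (1−cosθ)·[k]×²:
    [+0.85940 -0.39167 -0.32866]
    [+0.48289 +0.83305 +0.26991]
    [+0.16808 -0.39067 +0.90506]
t = (-0.0065, -0.1386, 0.8875) m
M0: Pc = R·M0+t = (-0.13411, -0.10288, +0.83051); u = 870.0·(-0.13411)/0.83051 + 319.4 = 178.9131, v = 570.7·(-0.10288)/0.83051 + 226.3 = 155.6014
M1: Pc = R·M1+t = (+0.04121, -0.00437, +0.86480); u = 870.0·(+0.04121)/0.86480 + 319.4 = 360.8561, v = 570.7·(-0.00437)/0.86480 + 226.3 = 223.4130
M2: Pc = R·M2+t = (+0.12111, -0.17432, +0.94449); u = 870.0·(+0.12111)/0.94449 + 319.4 = 430.9578, v = 570.7·(-0.17432)/0.94449 + 226.3 = 120.9711
M3: Pc = R·M3+t = (-0.05421, -0.27283, +0.91020); u = 870.0·(-0.05421)/0.91020 + 319.4 = 267.5863, v = 570.7·(-0.27283)/0.91020 + 226.3 = 55.2380

c0=(178.91, 155.60) c1=(360.86, 223.41) c2=(430.96, 120.97) c3=(267.59, 55.24)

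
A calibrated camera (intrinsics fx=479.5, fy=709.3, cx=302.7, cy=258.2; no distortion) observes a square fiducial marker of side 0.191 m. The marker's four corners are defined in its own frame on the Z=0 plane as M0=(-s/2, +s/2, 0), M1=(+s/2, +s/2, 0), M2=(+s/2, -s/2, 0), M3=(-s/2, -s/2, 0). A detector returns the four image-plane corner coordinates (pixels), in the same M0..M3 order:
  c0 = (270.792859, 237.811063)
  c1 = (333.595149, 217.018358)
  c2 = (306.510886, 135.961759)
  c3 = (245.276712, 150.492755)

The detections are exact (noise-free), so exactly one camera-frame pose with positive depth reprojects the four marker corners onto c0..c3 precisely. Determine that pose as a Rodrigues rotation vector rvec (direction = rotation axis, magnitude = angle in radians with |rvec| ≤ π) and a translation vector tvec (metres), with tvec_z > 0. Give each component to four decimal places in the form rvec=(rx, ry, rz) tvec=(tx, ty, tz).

rvec=(-0.4541, -0.3940, -0.3255) tvec=(-0.0356, -0.1371, 1.3100)

Intrinsics K: fx=479.5, fy=709.3, cx=302.7, cy=258.2
Marker side s = 0.191 m; corners in marker frame (Z=0):
  M0 = (-0.0955, +0.0955, 0)
  M1 = (+0.0955, +0.0955, 0)
  M2 = (+0.0955, -0.0955, 0)
  M3 = (-0.0955, -0.0955, 0)
Detected image corners:
  c0 = (270.792859, 237.811063) px
  c1 = (333.595149, 217.018358) px
  c2 = (306.510886, 135.961759) px
  c3 = (245.276712, 150.492755) px
Planar DLT: solve 8×8 A·h = b for H (H[2,2]=1):
  H  [+420.58614 +58.85682 +289.68425]
  H  [-30.49828 +389.61989 +183.94260]
  H  [+0.33210 -0.27321 +1.00000]
B = K⁻¹H; ‖b₁‖=0.763340, ‖b₂‖=0.763340; λ = 2/(‖b₁‖+‖b₂‖) = 1.310033, sign → tz>0 ⇒ λ=+1.310033
r₁ = λ·B[:,0] = (+0.87443,-0.21470,+0.43506); r₂ = λ·B[:,1] = (+0.38675,+0.84989,-0.35792)
r₃ = r₁×r₂ = (-0.29291,+0.48123,+0.82621); SVD([r₁ r₂ r₃]) → R = UVᵀ:
  R  [+0.87443 +0.38675 -0.29291]
  R  [-0.21470 +0.84989 +0.48123]
  R  [+0.43506 -0.35792 +0.82621]
t = (-0.03556, -0.13715, +1.31003) m
tr R = 2.550532; θ = arccos((tr R − 1)/2) = 0.683660 rad = 39.171°
axis k = ((R−Rᵀ)₃₂, (R−Rᵀ)₁₃, (R−Rᵀ)₂₁) / (2 sinθ) = (-0.664271, -0.576255, -0.476104)
rvec = θ·k = (-0.454135, -0.393962, -0.325493)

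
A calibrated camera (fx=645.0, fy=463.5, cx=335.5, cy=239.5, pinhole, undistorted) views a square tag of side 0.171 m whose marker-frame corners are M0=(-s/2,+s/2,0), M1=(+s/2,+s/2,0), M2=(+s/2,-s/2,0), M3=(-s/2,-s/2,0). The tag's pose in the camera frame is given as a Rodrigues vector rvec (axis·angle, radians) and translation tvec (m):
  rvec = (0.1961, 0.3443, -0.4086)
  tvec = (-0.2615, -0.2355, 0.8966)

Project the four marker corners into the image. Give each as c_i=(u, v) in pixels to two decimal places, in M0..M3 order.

Intrinsics K: fx=645.0, fy=463.5, cx=335.5, cy=239.5
Marker side s = 0.171 m; corners in marker frame (Z=0):
  M0 = (-0.0855, +0.0855, 0)
  M1 = (+0.0855, +0.0855, 0)
  M2 = (+0.0855, -0.0855, 0)
  M3 = (-0.0855, -0.0855, 0)
rvec = (0.1961, 0.3443, -0.4086), |rvec| = θ = 0.56917 rad = 32.611°
Rodrigues: sinθ=0.53893, 1−cosθ=0.15765; R = I + sinθ·[k]× + (1−cosθ)·[k]×²:
    [+0.86106 +0.41975 +0.28702]
    [-0.35404 +0.90004 -0.25414]
    [-0.36500 +0.11722 +0.92360]
t = (-0.2615, -0.2355, 0.8966) m
M0: Pc = R·M0+t = (-0.29923, -0.12828, +0.93783); u = 645.0·(-0.29923)/0.93783 + 335.5 = 129.7006, v = 463.5·(-0.12828)/0.93783 + 239.5 = 176.1024
M1: Pc = R·M1+t = (-0.15199, -0.18882, +0.87541); u = 645.0·(-0.15199)/0.87541 + 335.5 = 223.5145, v = 463.5·(-0.18882)/0.87541 + 239.5 = 139.5284
M2: Pc = R·M2+t = (-0.22377, -0.34272, +0.85537); u = 645.0·(-0.22377)/0.85537 + 335.5 = 166.7658, v = 463.5·(-0.34272)/0.85537 + 239.5 = 53.7882
M3: Pc = R·M3+t = (-0.37101, -0.28218, +0.91779); u = 645.0·(-0.37101)/0.91779 + 335.5 = 74.7623, v = 463.5·(-0.28218)/0.91779 + 239.5 = 96.9919

c0=(129.70, 176.10) c1=(223.51, 139.53) c2=(166.77, 53.79) c3=(74.76, 96.99)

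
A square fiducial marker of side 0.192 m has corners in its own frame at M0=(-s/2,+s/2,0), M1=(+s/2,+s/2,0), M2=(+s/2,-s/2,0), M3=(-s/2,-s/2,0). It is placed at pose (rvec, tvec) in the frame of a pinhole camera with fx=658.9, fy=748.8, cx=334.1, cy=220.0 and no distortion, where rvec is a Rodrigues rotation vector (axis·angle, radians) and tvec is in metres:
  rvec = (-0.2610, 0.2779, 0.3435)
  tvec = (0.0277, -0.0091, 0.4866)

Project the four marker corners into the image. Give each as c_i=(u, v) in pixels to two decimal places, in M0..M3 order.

Intrinsics K: fx=658.9, fy=748.8, cx=334.1, cy=220.0
Marker side s = 0.192 m; corners in marker frame (Z=0):
  M0 = (-0.0960, +0.0960, 0)
  M1 = (+0.0960, +0.0960, 0)
  M2 = (+0.0960, -0.0960, 0)
  M3 = (-0.0960, -0.0960, 0)
rvec = (-0.2610, 0.2779, 0.3435), |rvec| = θ = 0.51317 rad = 29.402°
Rodrigues: sinθ=0.49094, 1−cosθ=0.12881; R = I + sinθ·[k]× + (1−cosθ)·[k]×²:
    [+0.90451 -0.36410 +0.22201]
    [+0.29314 +0.90897 +0.29639]
    [-0.30971 -0.20300 +0.92891]
t = (0.0277, -0.0091, 0.4866) m
M0: Pc = R·M0+t = (-0.09409, +0.05002, +0.49684); u = 658.9·(-0.09409)/0.49684 + 334.1 = 209.3251, v = 748.8·(+0.05002)/0.49684 + 220.0 = 295.3844
M1: Pc = R·M1+t = (+0.07958, +0.10630, +0.43738); u = 658.9·(+0.07958)/0.43738 + 334.1 = 453.9849, v = 748.8·(+0.10630)/0.43738 + 220.0 = 401.9919
M2: Pc = R·M2+t = (+0.14949, -0.06822, +0.47636); u = 658.9·(+0.14949)/0.47636 + 334.1 = 540.8714, v = 748.8·(-0.06822)/0.47636 + 220.0 = 112.7641
M3: Pc = R·M3+t = (-0.02418, -0.12450, +0.53582); u = 658.9·(-0.02418)/0.53582 + 334.1 = 304.3660, v = 748.8·(-0.12450)/0.53582 + 220.0 = 46.0097

c0=(209.33, 295.38) c1=(453.98, 401.99) c2=(540.87, 112.76) c3=(304.37, 46.01)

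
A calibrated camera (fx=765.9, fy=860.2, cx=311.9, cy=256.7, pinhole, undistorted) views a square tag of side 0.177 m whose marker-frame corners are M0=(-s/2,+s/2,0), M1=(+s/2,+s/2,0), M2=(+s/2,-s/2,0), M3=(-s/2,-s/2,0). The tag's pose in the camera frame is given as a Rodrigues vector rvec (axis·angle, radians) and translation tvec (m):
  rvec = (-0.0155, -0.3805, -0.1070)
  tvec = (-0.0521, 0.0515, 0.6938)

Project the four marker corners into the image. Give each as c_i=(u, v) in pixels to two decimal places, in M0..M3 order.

Intrinsics K: fx=765.9, fy=860.2, cx=311.9, cy=256.7
Marker side s = 0.177 m; corners in marker frame (Z=0):
  M0 = (-0.0885, +0.0885, 0)
  M1 = (+0.0885, +0.0885, 0)
  M2 = (+0.0885, -0.0885, 0)
  M3 = (-0.0885, -0.0885, 0)
rvec = (-0.0155, -0.3805, -0.1070), |rvec| = θ = 0.39556 rad = 22.664°
Rodrigues: sinθ=0.38533, 1−cosθ=0.07722; R = I + sinθ·[k]× + (1−cosθ)·[k]×²:
    [+0.92290 +0.10714 -0.36984]
    [-0.10132 +0.99423 +0.03519]
    [+0.37147 +0.00499 +0.92843]
t = (-0.0521, 0.0515, 0.6938) m
M0: Pc = R·M0+t = (-0.12429, +0.14846, +0.66137); u = 765.9·(-0.12429)/0.66137 + 311.9 = 167.9600, v = 860.2·(+0.14846)/0.66137 + 256.7 = 449.7883
M1: Pc = R·M1+t = (+0.03906, +0.13052, +0.72712); u = 765.9·(+0.03906)/0.72712 + 311.9 = 353.0419, v = 860.2·(+0.13052)/0.72712 + 256.7 = 411.1118
M2: Pc = R·M2+t = (+0.02009, -0.04546, +0.72623); u = 765.9·(+0.02009)/0.72623 + 311.9 = 333.0920, v = 860.2·(-0.04546)/0.72623 + 256.7 = 202.8584
M3: Pc = R·M3+t = (-0.14326, -0.02752, +0.66048); u = 765.9·(-0.14326)/0.66048 + 311.9 = 145.7764, v = 860.2·(-0.02752)/0.66048 + 256.7 = 220.8551

c0=(167.96, 449.79) c1=(353.04, 411.11) c2=(333.09, 202.86) c3=(145.78, 220.86)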